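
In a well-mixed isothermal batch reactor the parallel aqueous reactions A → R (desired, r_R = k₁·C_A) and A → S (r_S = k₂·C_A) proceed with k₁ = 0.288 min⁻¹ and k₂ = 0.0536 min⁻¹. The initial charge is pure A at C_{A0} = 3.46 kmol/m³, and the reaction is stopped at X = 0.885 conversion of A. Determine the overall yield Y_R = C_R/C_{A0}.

0.746

C_A = C_{A0}(1−X) = 0.3979 kmol/m³.
Both paths are first order in A, so the instantaneous fraction to R is constant: dC_R/d(−C_A) = k₁/(k₁+k₂) = 0.8431.
C_R = 0.8431·(C_{A0}−C_A) = 0.8431×3.062 = 2.58 kmol/m³.
Y_R = C_R/C_{A0} = 2.582/3.46 = 0.746.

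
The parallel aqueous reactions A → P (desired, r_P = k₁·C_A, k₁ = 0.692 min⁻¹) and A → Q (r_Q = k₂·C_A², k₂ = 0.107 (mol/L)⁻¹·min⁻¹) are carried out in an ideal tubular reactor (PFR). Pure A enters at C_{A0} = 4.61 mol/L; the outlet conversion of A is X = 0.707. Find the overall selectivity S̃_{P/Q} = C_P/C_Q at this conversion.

C_A = C_{A0}(1−X) = 1.351 mol/L.
Along a PFR/batch, dC_P/dC_A = −r_P/(r_P+r_Q) = −k₁/(k₁+k₂·C_A).
Integrating from C_{A0} to C_A: C_P = (0.692/0.107)·ln[(0.692+0.107·4.61)/(0.692+0.107·1.35)] = 6.467·ln(1.185/0.8365) = 2.254 mol/L.
C_Q = (C_{A0}−C_A)−C_P = 1.006 mol/L; S̃_{P/Q} = 2.254/1.006 = 2.24.

2.24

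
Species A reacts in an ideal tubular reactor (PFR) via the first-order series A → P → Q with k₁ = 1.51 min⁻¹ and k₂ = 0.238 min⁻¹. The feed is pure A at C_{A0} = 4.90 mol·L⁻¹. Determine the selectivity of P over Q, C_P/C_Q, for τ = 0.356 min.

The intermediate concentration in a first-order A→B→C sequence is C_P = k₁C_{A0}(e^(−k₁τ) − e^(−k₂τ))/(k₂−k₁).
e^(−k₁τ) = e^(−1.51×0.356) = e^(−0.5376) = 0.5842; e^(−k₂τ) = e^(−0.08473) = 0.9188.
C_P = 1.51×4.90/(0.238−1.51) × (0.5842−0.9188) = (-5.817)×(-0.3346) = 1.946 mol·L⁻¹.
C_A = C_{A0}e^(−k₁τ) = 2.862 mol·L⁻¹, so C_Q = C_{A0}−C_A−C_P = 0.09131 mol·L⁻¹; C_P/C_Q = 21.3.

21.3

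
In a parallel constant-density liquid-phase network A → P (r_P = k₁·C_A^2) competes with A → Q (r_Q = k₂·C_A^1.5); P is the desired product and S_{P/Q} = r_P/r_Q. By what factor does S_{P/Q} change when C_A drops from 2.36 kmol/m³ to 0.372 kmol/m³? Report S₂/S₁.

S_{P/Q} = (k₁/k₂)·C_A^0.5, so S₂/S₁ = (C_{A,2}/C_{A,1})^0.5.
= (0.372/2.36)^0.5 = (0.1576)^0.5 = 0.397.

0.397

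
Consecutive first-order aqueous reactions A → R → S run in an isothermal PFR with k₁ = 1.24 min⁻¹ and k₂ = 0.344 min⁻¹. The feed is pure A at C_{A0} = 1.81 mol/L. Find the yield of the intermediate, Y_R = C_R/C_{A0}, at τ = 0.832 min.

The intermediate concentration in a first-order A→B→C sequence is C_R = k₁C_{A0}(e^(−k₁τ) − e^(−k₂τ))/(k₂−k₁).
e^(−k₁τ) = e^(−1.24×0.832) = e^(−1.032) = 0.3564; e^(−k₂τ) = e^(−0.2862) = 0.7511.
C_R = 1.24×1.81/(0.344−1.24) × (0.3564−0.7511) = (-2.505)×(-0.3947) = 0.9887 mol/L.
Y_R = C_R/C_{A0} = 0.9887/1.81 = 0.546.

0.546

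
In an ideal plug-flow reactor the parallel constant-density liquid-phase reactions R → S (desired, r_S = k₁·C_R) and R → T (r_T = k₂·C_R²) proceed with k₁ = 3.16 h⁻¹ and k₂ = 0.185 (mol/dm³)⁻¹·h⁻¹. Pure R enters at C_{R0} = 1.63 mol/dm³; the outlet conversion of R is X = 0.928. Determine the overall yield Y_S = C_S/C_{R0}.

0.883

C_R = C_{R0}(1−X) = 0.1174 mol/dm³.
Along a PFR/batch, dC_S/dC_R = −r_S/(r_S+r_T) = −k₁/(k₁+k₂·C_R).
Integrating from C_{R0} to C_R: C_S = (3.16/0.185)·ln[(3.16+0.185·1.63)/(3.16+0.185·0.117)] = 17.08·ln(3.462/3.182) = 1.440 mol/dm³.
Y_S = C_S/C_{R0} = 1.440/1.63 = 0.883.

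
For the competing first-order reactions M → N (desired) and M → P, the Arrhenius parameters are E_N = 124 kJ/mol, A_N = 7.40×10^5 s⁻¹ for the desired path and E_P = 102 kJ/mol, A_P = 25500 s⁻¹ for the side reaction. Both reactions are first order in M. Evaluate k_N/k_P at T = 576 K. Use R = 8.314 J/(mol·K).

0.293

With equal orders, S_{N/P} = k_N/k_P = (A_N/A_P)·exp[(E_P−E_N)/(RT)].
(E_P−E_N)/(RT) = (102−124)×10³/(8.314×576) = -22000/4789 = -4.594.
k_N/k_P = (7.40×10^5/25500)·exp(-4.594) = 29.02 × 0.01011 = 0.293.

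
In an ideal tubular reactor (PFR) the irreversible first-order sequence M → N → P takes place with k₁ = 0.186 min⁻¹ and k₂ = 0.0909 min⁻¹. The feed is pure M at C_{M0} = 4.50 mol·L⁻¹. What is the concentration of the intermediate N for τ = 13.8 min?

The intermediate concentration in a first-order A→B→C sequence is C_N = k₁C_{M0}(e^(−k₁τ) − e^(−k₂τ))/(k₂−k₁).
e^(−k₁τ) = e^(−0.186×13.8) = e^(−2.567) = 0.07678; e^(−k₂τ) = e^(−1.254) = 0.2852.
C_N = 0.186×4.50/(0.0909−0.186) × (0.07678−0.2852) = (-8.801)×(-0.2085) = 1.835 mol·L⁻¹.

1.83 mol·L⁻¹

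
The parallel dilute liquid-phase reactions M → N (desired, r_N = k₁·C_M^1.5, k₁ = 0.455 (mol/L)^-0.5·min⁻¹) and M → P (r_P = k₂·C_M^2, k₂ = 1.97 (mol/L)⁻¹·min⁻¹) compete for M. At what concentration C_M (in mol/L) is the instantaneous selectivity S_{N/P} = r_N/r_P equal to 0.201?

S_{N/P} = (k₁/k₂)·C_M^-0.5 ⇒ C_M = (S·k₂/k₁)^(-2).
= (0.201×1.97/0.455)^(-2) = (0.8703)^(-2) = 1.32 mol/L.

1.32 mol/L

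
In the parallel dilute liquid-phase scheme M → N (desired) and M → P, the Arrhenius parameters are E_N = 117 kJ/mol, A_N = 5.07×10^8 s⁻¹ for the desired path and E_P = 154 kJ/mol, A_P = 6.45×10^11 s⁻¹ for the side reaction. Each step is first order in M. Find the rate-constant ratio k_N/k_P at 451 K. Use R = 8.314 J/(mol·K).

15.2

k_N/k_P = (A_N/A_P)·exp[−(E_N−E_P)/(RT)] = (A_N/A_P)·exp[(E_P−E_N)/(RT)].
(E_P−E_N)/(RT) = (154−117)×10³/(8.314×451) = 37000/3750 = 9.868.
k_N/k_P = (5.07×10^8/6.45×10^11)·exp(9.868) = 7.860×10^-4 × 19297 = 15.2.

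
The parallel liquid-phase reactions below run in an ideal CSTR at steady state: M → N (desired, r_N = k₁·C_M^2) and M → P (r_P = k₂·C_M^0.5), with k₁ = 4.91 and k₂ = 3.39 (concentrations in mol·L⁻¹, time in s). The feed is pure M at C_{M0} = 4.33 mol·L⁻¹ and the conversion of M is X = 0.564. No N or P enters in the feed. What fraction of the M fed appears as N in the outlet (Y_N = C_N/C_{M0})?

0.445

Exit C_M = C_{M0}(1−X) = 4.33×0.436 = 1.888 mol·L⁻¹.
A CSTR operates uniformly at the exit composition, giving r_N = 17.50 and r_P = 4.658 (each k·C_M^n at C_M = 1.888).
Fraction of consumed M going to N: r_N/(r_N+r_P) = 0.7898.
C_N = 0.7898·C_{M0}·X = 0.7898×4.33×0.564 = 1.93 mol·L⁻¹; Y_N = C_N/C_{M0} = 0.445.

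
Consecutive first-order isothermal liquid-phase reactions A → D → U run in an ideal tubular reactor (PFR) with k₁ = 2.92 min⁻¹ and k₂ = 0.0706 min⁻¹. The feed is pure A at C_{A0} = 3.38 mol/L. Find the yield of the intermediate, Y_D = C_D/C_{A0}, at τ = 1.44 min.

0.910

The intermediate concentration in a first-order A→B→C sequence is C_D = k₁C_{A0}(e^(−k₁τ) − e^(−k₂τ))/(k₂−k₁).
e^(−k₁τ) = e^(−2.92×1.44) = e^(−4.205) = 0.01492; e^(−k₂τ) = e^(−0.1017) = 0.9033.
C_D = 2.92×3.38/(0.0706−2.92) × (0.01492−0.9033) = (-3.464)×(-0.8884) = 3.077 mol/L.
Y_D = C_D/C_{A0} = 3.077/3.38 = 0.910.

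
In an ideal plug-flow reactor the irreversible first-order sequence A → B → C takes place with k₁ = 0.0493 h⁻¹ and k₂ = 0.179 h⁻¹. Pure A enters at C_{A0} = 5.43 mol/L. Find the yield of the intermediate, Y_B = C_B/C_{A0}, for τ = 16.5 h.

0.149

Solving the coupled first-order balances gives C_B(τ) = [k₁/(k₂−k₁)]·C_{A0}·(e^(−k₁τ) − e^(−k₂τ)).
e^(−k₁τ) = e^(−0.0493×16.5) = e^(−0.8134) = 0.4433; e^(−k₂τ) = e^(−2.954) = 0.05216.
C_B = 0.0493×5.43/(0.179−0.0493) × (0.4433−0.05216) = 2.064×0.3912 = 0.8074 mol/L.
Y_B = C_B/C_{A0} = 0.8074/5.43 = 0.149.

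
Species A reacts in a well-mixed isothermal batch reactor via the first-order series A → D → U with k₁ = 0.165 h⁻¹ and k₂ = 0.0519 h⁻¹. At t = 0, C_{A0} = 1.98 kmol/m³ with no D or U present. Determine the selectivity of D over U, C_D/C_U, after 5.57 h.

Solving the coupled first-order balances gives C_D(t) = [k₁/(k₂−k₁)]·C_{A0}·(e^(−k₁t) − e^(−k₂t)).
e^(−k₁t) = e^(−0.165×5.57) = e^(−0.9191) = 0.3989; e^(−k₂t) = e^(−0.2891) = 0.7490.
C_D = 0.165×1.98/(0.0519−0.165) × (0.3989−0.7490) = (-2.889)×(-0.3501) = 1.011 kmol/m³.
C_A = C_{A0}e^(−k₁t) = 0.7898 kmol/m³, so C_U = C_{A0}−C_A−C_D = 0.1790 kmol/m³; C_D/C_U = 5.65.

5.65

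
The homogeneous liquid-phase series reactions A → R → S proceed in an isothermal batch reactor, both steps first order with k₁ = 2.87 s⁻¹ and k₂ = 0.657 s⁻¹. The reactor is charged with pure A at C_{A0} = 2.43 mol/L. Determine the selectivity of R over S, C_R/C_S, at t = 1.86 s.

The intermediate concentration in a first-order A→B→C sequence is C_R = k₁C_{A0}(e^(−k₁t) − e^(−k₂t))/(k₂−k₁).
e^(−k₁t) = e^(−2.87×1.86) = e^(−5.338) = 0.004805; e^(−k₂t) = e^(−1.222) = 0.2946.
C_R = 2.87×2.43/(0.657−2.87) × (0.004805−0.2946) = (-3.151)×(-0.2898) = 0.9134 mol/L.
C_A = C_{A0}e^(−k₁t) = 0.01167 mol/L, so C_S = C_{A0}−C_A−C_R = 1.505 mol/L; C_R/C_S = 0.607.

0.607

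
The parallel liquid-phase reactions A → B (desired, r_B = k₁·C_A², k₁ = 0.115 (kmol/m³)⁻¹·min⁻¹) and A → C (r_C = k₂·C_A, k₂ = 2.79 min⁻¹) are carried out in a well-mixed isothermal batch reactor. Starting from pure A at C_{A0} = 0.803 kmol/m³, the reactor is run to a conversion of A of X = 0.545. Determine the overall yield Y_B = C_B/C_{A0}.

C_A = C_{A0}(1−X) = 0.3654 kmol/m³.
Along a PFR/batch, dC_C/dC_A = −r_C/(r_B+r_C) = −k₂/(k₂+k₁·C_A).
Integrating from C_{A0} to C_A: C_C = (2.79/0.115)·ln[(2.79+0.115·0.803)/(2.79+0.115·0.365)] = 24.26·ln(2.882/2.832) = 0.4274 kmol/m³.
Then C_B = (C_{A0}−C_A) − C_C = 0.4376 − 0.4274 = 0.01028 kmol/m³.
Y_B = C_B/C_{A0} = 0.01028/0.803 = 0.0128.

0.0128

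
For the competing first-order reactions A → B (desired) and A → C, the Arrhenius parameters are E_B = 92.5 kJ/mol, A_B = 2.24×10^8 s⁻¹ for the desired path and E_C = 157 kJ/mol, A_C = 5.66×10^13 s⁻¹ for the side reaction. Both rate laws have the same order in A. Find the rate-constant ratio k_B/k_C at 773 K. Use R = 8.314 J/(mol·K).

k_B/k_C = (A_B/A_C)·exp[−(E_B−E_C)/(RT)] = (A_B/A_C)·exp[(E_C−E_B)/(RT)].
(E_C−E_B)/(RT) = (157−92.5)×10³/(8.314×773) = 64500/6427 = 10.04.
k_B/k_C = (2.24×10^8/5.66×10^13)·exp(10.04) = 3.958×10^-6 × 22839 = 0.0904.
Since E_B < E_C, lowering the temperature improves selectivity toward B.

0.0904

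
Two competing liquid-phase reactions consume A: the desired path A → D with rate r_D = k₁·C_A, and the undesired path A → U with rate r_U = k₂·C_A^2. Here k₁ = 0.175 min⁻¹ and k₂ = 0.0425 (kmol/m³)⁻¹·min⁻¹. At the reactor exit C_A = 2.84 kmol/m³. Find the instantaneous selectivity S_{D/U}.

1.45

S_{D/U} = r_D/r_U = (k₁·C_A)/(k₂·C_A^2) = (k₁/k₂)·C_A⁻¹.
= (0.175×2.840) / (0.0425×2.840^2) = 0.4970/0.3428 = 1.45.
The undesired path is higher order in A, so low C_A (CSTR or dilute feed) favours D.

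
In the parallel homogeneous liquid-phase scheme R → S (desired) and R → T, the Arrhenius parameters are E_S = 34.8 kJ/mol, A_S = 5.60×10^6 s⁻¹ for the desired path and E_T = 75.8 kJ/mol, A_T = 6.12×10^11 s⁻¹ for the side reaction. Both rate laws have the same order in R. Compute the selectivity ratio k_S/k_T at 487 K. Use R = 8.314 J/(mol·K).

0.229

k_S/k_T = (A_S/A_T)·exp[−(E_S−E_T)/(RT)] = (A_S/A_T)·exp[(E_T−E_S)/(RT)].
(E_T−E_S)/(RT) = (75.8−34.8)×10³/(8.314×487) = 41000/4049 = 10.13.
k_S/k_T = (5.60×10^6/6.12×10^11)·exp(10.13) = 9.150×10^-6 × 24988 = 0.229.
Since E_S < E_T, lowering the temperature improves selectivity toward S.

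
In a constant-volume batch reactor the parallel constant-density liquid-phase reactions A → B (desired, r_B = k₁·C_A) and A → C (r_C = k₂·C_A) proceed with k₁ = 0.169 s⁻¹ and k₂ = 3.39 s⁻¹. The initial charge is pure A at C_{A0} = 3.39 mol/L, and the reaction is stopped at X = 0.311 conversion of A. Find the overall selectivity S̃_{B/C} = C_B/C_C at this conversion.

0.0499

C_A = C_{A0}(1−X) = 2.336 mol/L.
Both paths are first order in A, so the instantaneous fraction to B is constant: dC_B/d(−C_A) = k₁/(k₁+k₂) = 0.04749.
C_B = 0.04749·(C_{A0}−C_A) = 0.04749×1.054 = 0.0501 mol/L.
C_C = (C_{A0}−C_A)−C_B = 1.004 mol/L; S̃_{B/C} = 0.05006/1.004 = 0.0499.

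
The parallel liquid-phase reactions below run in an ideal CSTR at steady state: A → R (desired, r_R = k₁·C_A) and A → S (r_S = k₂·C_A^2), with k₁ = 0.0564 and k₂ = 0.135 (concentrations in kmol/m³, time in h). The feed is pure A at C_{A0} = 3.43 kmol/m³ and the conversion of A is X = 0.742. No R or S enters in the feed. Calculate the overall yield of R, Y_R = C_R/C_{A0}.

Exit C_A = C_{A0}(1−X) = 3.43×0.258 = 0.8849 kmol/m³.
Rates in a CSTR are evaluated at the outlet concentration: r_R = 0.0564×0.8849 = 0.04991, r_S = 0.135×0.8849^2 = 0.1057.
Fraction of consumed A going to R: r_R/(r_R+r_S) = 0.3207.
C_R = 0.3207·C_{A0}·X = 0.3207×3.43×0.742 = 0.816 kmol/m³; Y_R = C_R/C_{A0} = 0.238.

0.238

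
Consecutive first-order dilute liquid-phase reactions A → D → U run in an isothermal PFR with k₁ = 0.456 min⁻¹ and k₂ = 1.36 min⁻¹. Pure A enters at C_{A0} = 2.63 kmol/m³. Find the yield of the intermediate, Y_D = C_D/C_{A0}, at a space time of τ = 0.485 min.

The intermediate concentration in a first-order A→B→C sequence is C_D = k₁C_{A0}(e^(−k₁τ) − e^(−k₂τ))/(k₂−k₁).
e^(−k₁τ) = e^(−0.456×0.485) = e^(−0.2212) = 0.8016; e^(−k₂τ) = e^(−0.6596) = 0.5171.
C_D = 0.456×2.63/(1.36−0.456) × (0.8016−0.5171) = 1.327×0.2845 = 0.3775 kmol/m³.
Y_D = C_D/C_{A0} = 0.3775/2.63 = 0.144.

0.144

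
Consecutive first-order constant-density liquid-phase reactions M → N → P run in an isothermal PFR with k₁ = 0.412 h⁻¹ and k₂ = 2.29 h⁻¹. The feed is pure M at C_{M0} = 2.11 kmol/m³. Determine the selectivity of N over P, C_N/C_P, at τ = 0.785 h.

The intermediate concentration in a first-order A→B→C sequence is C_N = k₁C_{M0}(e^(−k₁τ) − e^(−k₂τ))/(k₂−k₁).
e^(−k₁τ) = e^(−0.412×0.785) = e^(−0.3234) = 0.7237; e^(−k₂τ) = e^(−1.798) = 0.1657.
C_N = 0.412×2.11/(2.29−0.412) × (0.7237−0.1657) = 0.4629×0.5580 = 0.2583 kmol/m³.
C_M = C_{M0}e^(−k₁τ) = 1.527 kmol/m³, so C_P = C_{M0}−C_M−C_N = 0.3248 kmol/m³; C_N/C_P = 0.795.

0.795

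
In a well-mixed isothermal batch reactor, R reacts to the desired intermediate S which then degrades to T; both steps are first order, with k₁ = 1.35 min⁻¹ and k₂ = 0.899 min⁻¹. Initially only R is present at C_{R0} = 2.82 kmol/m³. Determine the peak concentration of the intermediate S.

At the optimum, C_{S,max}/C_{R0} = (k₁/k₂)^[k₂/(k₂−k₁)].
= (1.35/0.899)^(0.899/(0.899−1.35)) = (1.502)^(-1.993) = 0.4447.
C_{S,max} = 0.4447×2.82 = 1.25 kmol/m³.

1.25 kmol/m³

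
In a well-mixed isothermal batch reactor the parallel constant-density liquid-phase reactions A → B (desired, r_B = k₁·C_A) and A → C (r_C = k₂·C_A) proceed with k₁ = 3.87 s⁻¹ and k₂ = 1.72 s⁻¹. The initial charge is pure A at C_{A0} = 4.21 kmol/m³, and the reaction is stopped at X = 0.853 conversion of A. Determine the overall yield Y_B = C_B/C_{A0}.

C_A = C_{A0}(1−X) = 0.6189 kmol/m³.
Both paths are first order in A, so the instantaneous fraction to B is constant: dC_B/d(−C_A) = k₁/(k₁+k₂) = 0.6923.
C_B = 0.6923·(C_{A0}−C_A) = 0.6923×3.591 = 2.49 kmol/m³.
Y_B = C_B/C_{A0} = 2.486/4.21 = 0.591.

0.591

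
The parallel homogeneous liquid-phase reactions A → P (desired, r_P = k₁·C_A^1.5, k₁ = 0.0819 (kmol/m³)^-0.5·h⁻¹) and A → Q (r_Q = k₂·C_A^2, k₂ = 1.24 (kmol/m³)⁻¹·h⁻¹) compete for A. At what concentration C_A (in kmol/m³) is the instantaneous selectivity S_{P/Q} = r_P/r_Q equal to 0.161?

0.168 kmol/m³

S_{P/Q} = (k₁/k₂)·C_A^-0.5 ⇒ C_A = (S·k₂/k₁)^(-2).
= (0.161×1.24/0.0819)^(-2) = (2.438)^(-2) = 0.168 kmol/m³.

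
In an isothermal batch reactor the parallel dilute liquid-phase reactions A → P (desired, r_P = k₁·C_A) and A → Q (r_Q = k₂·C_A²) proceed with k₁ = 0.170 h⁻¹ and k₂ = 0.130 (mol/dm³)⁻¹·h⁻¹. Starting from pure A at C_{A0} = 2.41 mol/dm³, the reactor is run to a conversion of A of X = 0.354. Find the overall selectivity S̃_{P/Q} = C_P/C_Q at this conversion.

C_A = C_{A0}(1−X) = 1.557 mol/dm³.
Along a PFR/batch, dC_P/dC_A = −r_P/(r_P+r_Q) = −k₁/(k₁+k₂·C_A).
Integrating from C_{A0} to C_A: C_P = (0.170/0.130)·ln[(0.170+0.130·2.41)/(0.170+0.130·1.56)] = 1.308·ln(0.4833/0.3724) = 0.3409 mol/dm³.
C_Q = (C_{A0}−C_A)−C_P = 0.5122 mol/dm³; S̃_{P/Q} = 0.3409/0.5122 = 0.666.

0.666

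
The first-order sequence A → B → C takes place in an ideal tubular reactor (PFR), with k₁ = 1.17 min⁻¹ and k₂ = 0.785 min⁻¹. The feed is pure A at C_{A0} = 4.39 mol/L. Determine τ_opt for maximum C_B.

Setting dC_B/dτ = 0 gives τ_opt = ln(k₂/k₁)/(k₂−k₁).
= ln(0.785/1.17)/(0.785−1.17) = ln(0.6709)/-0.3850 = -0.3991/-0.3850 = 1.04 min.

1.04 min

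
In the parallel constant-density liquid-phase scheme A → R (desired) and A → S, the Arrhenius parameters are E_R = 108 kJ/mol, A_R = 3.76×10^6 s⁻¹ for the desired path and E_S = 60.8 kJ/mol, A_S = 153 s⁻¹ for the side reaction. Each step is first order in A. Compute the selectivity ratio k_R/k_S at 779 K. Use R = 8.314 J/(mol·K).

Since both paths have the same order in A, the concentration cancels and S_{R/S} = k_R/k_S = (A_R/A_S)·exp[(E_S−E_R)/(RT)].
(E_S−E_R)/(RT) = (60.8−108)×10³/(8.314×779) = -47200/6477 = -7.288.
k_R/k_S = (3.76×10^6/153)·exp(-7.288) = 24575 × 6.839×10^-4 = 16.8.
Since E_R > E_S, raising the temperature improves selectivity toward R.

16.8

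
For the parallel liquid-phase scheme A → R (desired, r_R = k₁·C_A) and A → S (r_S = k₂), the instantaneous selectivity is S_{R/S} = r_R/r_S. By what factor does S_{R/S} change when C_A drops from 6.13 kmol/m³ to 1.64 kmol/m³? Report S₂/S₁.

0.268

S_{R/S} = (k₁/k₂)·C_A, so S₂/S₁ = (C_{A,2}/C_{A,1}).
= 1.64/6.13 = 0.268.
Selectivity toward R falls as C_A falls — high-concentration operation is favoured.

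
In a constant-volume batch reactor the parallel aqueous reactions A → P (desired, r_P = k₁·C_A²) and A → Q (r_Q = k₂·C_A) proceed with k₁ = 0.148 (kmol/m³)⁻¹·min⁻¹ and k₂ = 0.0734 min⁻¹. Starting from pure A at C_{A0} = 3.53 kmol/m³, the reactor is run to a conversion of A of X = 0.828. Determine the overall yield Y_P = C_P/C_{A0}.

C_A = C_{A0}(1−X) = 0.6072 kmol/m³.
Along a PFR/batch, dC_Q/dC_A = −r_Q/(r_P+r_Q) = −k₂/(k₂+k₁·C_A).
Integrating from C_{A0} to C_A: C_Q = (0.0734/0.148)·ln[(0.0734+0.148·3.53)/(0.0734+0.148·0.607)] = 0.4959·ln(0.5958/0.1633) = 0.6421 kmol/m³.
Then C_P = (C_{A0}−C_A) − C_Q = 2.923 − 0.6421 = 2.281 kmol/m³.
Y_P = C_P/C_{A0} = 2.281/3.53 = 0.646.

0.646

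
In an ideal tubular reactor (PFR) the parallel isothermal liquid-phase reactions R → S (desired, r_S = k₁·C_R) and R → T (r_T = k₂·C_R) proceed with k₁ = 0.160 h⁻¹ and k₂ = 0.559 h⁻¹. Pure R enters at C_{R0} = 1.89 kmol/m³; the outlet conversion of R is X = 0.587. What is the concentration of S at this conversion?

0.247 kmol/m³

C_R = C_{R0}(1−X) = 0.7806 kmol/m³.
Both paths are first order in R, so the instantaneous fraction to S is constant: dC_S/d(−C_R) = k₁/(k₁+k₂) = 0.2225.
C_S = 0.2225·(C_{R0}−C_R) = 0.2225×1.109 = 0.247 kmol/m³.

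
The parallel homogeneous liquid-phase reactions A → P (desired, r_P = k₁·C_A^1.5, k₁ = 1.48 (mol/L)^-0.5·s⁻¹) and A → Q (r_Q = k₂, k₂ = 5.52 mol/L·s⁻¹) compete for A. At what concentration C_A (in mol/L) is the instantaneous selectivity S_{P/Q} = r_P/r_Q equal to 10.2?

11.3 mol/L

S_{P/Q} = (k₁/k₂)·C_A^1.5 ⇒ C_A = (S·k₂/k₁)^(1/1.5).
= (10.2×5.52/1.48)^(0.6667) = (38.04)^(0.6667) = 11.3 mol/L.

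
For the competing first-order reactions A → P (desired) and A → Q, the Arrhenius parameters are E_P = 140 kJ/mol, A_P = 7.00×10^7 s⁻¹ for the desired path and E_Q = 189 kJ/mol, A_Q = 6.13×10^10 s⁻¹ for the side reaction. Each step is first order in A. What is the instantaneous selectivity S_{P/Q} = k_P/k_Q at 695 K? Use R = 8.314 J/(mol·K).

5.50

k_P/k_Q = (A_P/A_Q)·exp[−(E_P−E_Q)/(RT)] = (A_P/A_Q)·exp[(E_Q−E_P)/(RT)].
(E_Q−E_P)/(RT) = (189−140)×10³/(8.314×695) = 49000/5778 = 8.480.
k_P/k_Q = (7.00×10^7/6.13×10^10)·exp(8.480) = 0.001142 × 4818 = 5.50.
Since E_P < E_Q, lowering the temperature improves selectivity toward P.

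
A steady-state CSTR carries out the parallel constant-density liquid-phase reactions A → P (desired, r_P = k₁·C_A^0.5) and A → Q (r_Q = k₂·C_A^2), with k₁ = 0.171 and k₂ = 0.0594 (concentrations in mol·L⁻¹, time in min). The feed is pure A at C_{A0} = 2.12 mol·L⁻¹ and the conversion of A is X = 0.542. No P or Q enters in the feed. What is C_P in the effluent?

Exit C_A = C_{A0}(1−X) = 2.12×0.458 = 0.9710 mol·L⁻¹.
Rates in a CSTR are evaluated at the outlet concentration: r_P = 0.171×0.9710^0.5 = 0.1685, r_Q = 0.0594×0.9710^2 = 0.05600.
Fraction of consumed A going to P: r_P/(r_P+r_Q) = 0.7506.
C_P = 0.7506·C_{A0}·X = 0.7506×2.12×0.542 = 0.862 mol·L⁻¹.

0.862 mol·L⁻¹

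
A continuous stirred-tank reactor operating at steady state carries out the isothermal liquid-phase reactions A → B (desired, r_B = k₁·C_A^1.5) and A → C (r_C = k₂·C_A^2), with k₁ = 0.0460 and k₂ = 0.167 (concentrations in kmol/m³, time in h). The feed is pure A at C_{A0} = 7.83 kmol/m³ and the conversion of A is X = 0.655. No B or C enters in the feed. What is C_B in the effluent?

Exit C_A = C_{A0}(1−X) = 7.83×0.345 = 2.701 kmol/m³.
Rates in a CSTR are evaluated at the outlet concentration: r_B = 0.0460×2.701^1.5 = 0.2042, r_C = 0.167×2.701^2 = 1.219.
Fraction of consumed A going to B: r_B/(r_B+r_C) = 0.1435.
C_B = 0.1435·C_{A0}·X = 0.1435×7.83×0.655 = 0.736 kmol/m³.

0.736 kmol/m³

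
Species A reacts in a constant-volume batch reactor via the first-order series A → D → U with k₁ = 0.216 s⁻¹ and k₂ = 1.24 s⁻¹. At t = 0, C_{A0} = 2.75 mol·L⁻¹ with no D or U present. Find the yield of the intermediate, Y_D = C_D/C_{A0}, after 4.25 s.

For first-order series with pure A initially, C_D(t) = k₁C_{A0}/(k₂−k₁)·(e^(−k₁t) − e^(−k₂t)).
e^(−k₁t) = e^(−0.216×4.25) = e^(−0.9180) = 0.3993; e^(−k₂t) = e^(−5.270) = 0.005144.
C_D = 0.216×2.75/(1.24−0.216) × (0.3993−0.005144) = 0.5801×0.3942 = 0.2287 mol·L⁻¹.
Y_D = C_D/C_{A0} = 0.2287/2.75 = 0.0831.

0.0831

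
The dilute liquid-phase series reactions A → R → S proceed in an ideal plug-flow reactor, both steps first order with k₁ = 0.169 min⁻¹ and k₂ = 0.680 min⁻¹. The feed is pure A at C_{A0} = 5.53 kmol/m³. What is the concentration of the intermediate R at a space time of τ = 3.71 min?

Solving the coupled first-order balances gives C_R(τ) = [k₁/(k₂−k₁)]·C_{A0}·(e^(−k₁τ) − e^(−k₂τ)).
e^(−k₁τ) = e^(−0.169×3.71) = e^(−0.6270) = 0.5342; e^(−k₂τ) = e^(−2.523) = 0.08023.
C_R = 0.169×5.53/(0.680−0.169) × (0.5342−0.08023) = 1.829×0.4540 = 0.8303 kmol/m³.

0.830 kmol/m³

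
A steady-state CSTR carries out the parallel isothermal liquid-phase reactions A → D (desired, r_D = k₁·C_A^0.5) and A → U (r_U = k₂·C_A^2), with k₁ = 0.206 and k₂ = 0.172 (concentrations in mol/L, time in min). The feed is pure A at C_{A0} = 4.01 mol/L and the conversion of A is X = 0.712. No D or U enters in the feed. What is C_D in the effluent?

Exit C_A = C_{A0}(1−X) = 4.01×0.288 = 1.155 mol/L.
Rates in a CSTR are evaluated at the outlet concentration: r_D = 0.206×1.155^0.5 = 0.2214, r_U = 0.172×1.155^2 = 0.2294.
Fraction of consumed A going to D: r_D/(r_D+r_U) = 0.4911.
C_D = 0.4911·C_{A0}·X = 0.4911×4.01×0.712 = 1.40 mol/L.

1.40 mol/L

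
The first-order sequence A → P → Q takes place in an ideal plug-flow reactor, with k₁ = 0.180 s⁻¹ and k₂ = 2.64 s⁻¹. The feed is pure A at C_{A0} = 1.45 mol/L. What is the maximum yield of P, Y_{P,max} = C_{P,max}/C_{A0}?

0.0560

Evaluating C_P at τ_opt = ln(k₂/k₁)/(k₂−k₁) gives C_{P,max}/C_{A0} = (k₁/k₂)^[k₂/(k₂−k₁)].
= (0.180/2.64)^(2.64/(2.64−0.180)) = (0.06818)^(1.073) = 0.05602.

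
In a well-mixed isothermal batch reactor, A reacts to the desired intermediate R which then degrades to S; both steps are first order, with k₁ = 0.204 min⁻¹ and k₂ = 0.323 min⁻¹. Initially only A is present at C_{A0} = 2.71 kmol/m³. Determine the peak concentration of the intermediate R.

0.779 kmol/m³

For a first-order series the maximum intermediate yield is C_{R,max}/C_{A0} = (k₁/k₂)^[k₂/(k₂−k₁)].
= (0.204/0.323)^(0.323/(0.323−0.204)) = (0.6316)^(2.714) = 0.2873.
C_{R,max} = 0.2873×2.71 = 0.779 kmol/m³.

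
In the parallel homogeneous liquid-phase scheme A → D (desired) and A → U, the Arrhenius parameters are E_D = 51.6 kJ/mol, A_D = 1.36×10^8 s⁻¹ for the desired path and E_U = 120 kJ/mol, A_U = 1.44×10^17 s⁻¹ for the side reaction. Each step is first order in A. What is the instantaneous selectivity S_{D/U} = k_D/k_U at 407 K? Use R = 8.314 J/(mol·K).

Since both paths have the same order in A, the concentration cancels and S_{D/U} = k_D/k_U = (A_D/A_U)·exp[(E_U−E_D)/(RT)].
(E_U−E_D)/(RT) = (120−51.6)×10³/(8.314×407) = 68400/3384 = 20.21.
k_D/k_U = (1.36×10^8/1.44×10^17)·exp(20.21) = 9.444×10^-10 × 6.009×10^8 = 0.568.

0.568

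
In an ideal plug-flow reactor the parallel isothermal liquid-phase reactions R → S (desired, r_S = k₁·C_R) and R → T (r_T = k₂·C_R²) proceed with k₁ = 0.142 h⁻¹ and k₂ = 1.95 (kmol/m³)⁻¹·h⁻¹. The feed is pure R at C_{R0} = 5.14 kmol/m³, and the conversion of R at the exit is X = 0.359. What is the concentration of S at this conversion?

C_R = C_{R0}(1−X) = 3.295 kmol/m³.
Along a PFR/batch, dC_S/dC_R = −r_S/(r_S+r_T) = −k₁/(k₁+k₂·C_R).
Integrating from C_{R0} to C_R: C_S = (0.142/1.95)·ln[(0.142+1.95·5.14)/(0.142+1.95·3.29)] = 0.07282·ln(10.16/6.567) = 0.03182 kmol/m³.

0.0318 kmol/m³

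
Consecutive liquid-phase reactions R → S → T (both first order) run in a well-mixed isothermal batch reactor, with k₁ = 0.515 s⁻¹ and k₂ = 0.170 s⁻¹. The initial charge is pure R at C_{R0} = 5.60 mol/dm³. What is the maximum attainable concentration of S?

For a first-order series the maximum intermediate yield is C_{S,max}/C_{R0} = (k₁/k₂)^[k₂/(k₂−k₁)].
= (0.515/0.170)^(0.170/(0.170−0.515)) = (3.029)^(-0.4928) = 0.5792.
C_{S,max} = 0.5792×5.60 = 3.24 mol/dm³.

3.24 mol/dm³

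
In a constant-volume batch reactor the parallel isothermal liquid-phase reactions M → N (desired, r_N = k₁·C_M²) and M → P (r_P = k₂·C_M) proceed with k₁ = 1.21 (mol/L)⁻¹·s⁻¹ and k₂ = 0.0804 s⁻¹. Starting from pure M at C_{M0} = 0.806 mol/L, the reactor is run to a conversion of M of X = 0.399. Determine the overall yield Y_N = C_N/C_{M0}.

C_M = C_{M0}(1−X) = 0.4844 mol/L.
Along a PFR/batch, dC_P/dC_M = −r_P/(r_N+r_P) = −k₂/(k₂+k₁·C_M).
Integrating from C_{M0} to C_M: C_P = (0.0804/1.21)·ln[(0.0804+1.21·0.806)/(0.0804+1.21·0.484)] = 0.06645·ln(1.056/0.6665) = 0.03055 mol/L.
Then C_N = (C_{M0}−C_M) − C_P = 0.3216 − 0.03055 = 0.2910 mol/L.
Y_N = C_N/C_{M0} = 0.2910/0.806 = 0.361.

0.361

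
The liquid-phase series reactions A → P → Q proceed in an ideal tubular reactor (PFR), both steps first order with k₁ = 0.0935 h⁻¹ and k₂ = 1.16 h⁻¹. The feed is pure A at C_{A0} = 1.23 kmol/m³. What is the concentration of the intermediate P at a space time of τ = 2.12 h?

For first-order series with pure A initially, C_P(τ) = k₁C_{A0}/(k₂−k₁)·(e^(−k₁τ) − e^(−k₂τ)).
e^(−k₁τ) = e^(−0.0935×2.12) = e^(−0.1982) = 0.8202; e^(−k₂τ) = e^(−2.459) = 0.08550.
C_P = 0.0935×1.23/(1.16−0.0935) × (0.8202−0.08550) = 0.1078×0.7347 = 0.07922 kmol/m³.

0.0792 kmol/m³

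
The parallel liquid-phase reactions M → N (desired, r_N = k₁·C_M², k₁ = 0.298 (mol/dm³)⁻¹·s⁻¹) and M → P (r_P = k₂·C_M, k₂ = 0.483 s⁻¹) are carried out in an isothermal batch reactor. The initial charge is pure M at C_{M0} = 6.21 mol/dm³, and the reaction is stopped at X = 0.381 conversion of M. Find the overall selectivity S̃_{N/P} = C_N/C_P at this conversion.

C_M = C_{M0}(1−X) = 3.844 mol/dm³.
Along a PFR/batch, dC_P/dC_M = −r_P/(r_N+r_P) = −k₂/(k₂+k₁·C_M).
Integrating from C_{M0} to C_M: C_P = (0.483/0.298)·ln[(0.483+0.298·6.21)/(0.483+0.298·3.84)] = 1.621·ln(2.334/1.629) = 0.5831 mol/dm³.
Then C_N = (C_{M0}−C_M) − C_P = 2.366 − 0.5831 = 1.783 mol/dm³.
S̃_{N/P} = C_N/C_P = 1.783/0.5831 = 3.06.

3.06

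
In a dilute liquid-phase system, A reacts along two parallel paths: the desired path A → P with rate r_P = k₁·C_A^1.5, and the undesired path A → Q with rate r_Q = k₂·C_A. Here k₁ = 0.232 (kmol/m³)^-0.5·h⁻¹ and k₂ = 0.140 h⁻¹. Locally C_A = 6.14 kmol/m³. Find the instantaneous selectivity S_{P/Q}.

4.11

S_{P/Q} = r_P/r_Q = (k₁·C_A^1.5)/(k₂·C_A) = (k₁/k₂)·C_A^0.5.
= (0.232×6.140^1.5) / (0.140×6.140) = 3.530/0.8596 = 4.11.
Since the desired path is higher order in A, keeping C_A high (PFR or concentrated feed) favours P.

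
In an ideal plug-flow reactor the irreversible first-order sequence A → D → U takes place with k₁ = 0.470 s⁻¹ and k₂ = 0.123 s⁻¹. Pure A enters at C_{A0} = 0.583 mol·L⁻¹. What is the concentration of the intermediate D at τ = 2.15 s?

0.319 mol·L⁻¹

The intermediate concentration in a first-order A→B→C sequence is C_D = k₁C_{A0}(e^(−k₁τ) − e^(−k₂τ))/(k₂−k₁).
e^(−k₁τ) = e^(−0.470×2.15) = e^(−1.010) = 0.3640; e^(−k₂τ) = e^(−0.2644) = 0.7676.
C_D = 0.470×0.583/(0.123−0.470) × (0.3640−0.7676) = (-0.7897)×(-0.4036) = 0.3187 mol·L⁻¹.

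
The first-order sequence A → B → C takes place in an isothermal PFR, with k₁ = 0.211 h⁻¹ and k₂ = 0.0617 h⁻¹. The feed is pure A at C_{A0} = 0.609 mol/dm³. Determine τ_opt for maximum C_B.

8.24 h

For first-order series the maximum of C_B occurs at τ_opt = ln(k₂/k₁)/(k₂−k₁).
= ln(0.0617/0.211)/(0.0617−0.211) = ln(0.2924)/-0.1493 = -1.230/-0.1493 = 8.24 h.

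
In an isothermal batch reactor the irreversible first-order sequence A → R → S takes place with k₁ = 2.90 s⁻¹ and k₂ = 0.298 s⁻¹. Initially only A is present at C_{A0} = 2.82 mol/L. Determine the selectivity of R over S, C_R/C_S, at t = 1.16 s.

The intermediate concentration in a first-order A→B→C sequence is C_R = k₁C_{A0}(e^(−k₁t) − e^(−k₂t))/(k₂−k₁).
e^(−k₁t) = e^(−2.90×1.16) = e^(−3.364) = 0.03460; e^(−k₂t) = e^(−0.3457) = 0.7077.
C_R = 2.90×2.82/(0.298−2.90) × (0.03460−0.7077) = (-3.143)×(-0.6731) = 2.116 mol/L.
C_A = C_{A0}e^(−k₁t) = 0.09756 mol/L, so C_S = C_{A0}−C_A−C_R = 0.6068 mol/L; C_R/C_S = 3.49.

3.49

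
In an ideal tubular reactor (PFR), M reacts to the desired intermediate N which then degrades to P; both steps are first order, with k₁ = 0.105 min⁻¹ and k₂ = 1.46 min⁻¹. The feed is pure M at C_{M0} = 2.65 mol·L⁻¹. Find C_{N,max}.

Evaluating C_N at τ_opt = ln(k₂/k₁)/(k₂−k₁) gives C_{N,max}/C_{M0} = (k₁/k₂)^[k₂/(k₂−k₁)].
= (0.105/1.46)^(1.46/(1.46−0.105)) = (0.07192)^(1.077) = 0.05865.
C_{N,max} = 0.05865×2.65 = 0.155 mol·L⁻¹.

0.155 mol·L⁻¹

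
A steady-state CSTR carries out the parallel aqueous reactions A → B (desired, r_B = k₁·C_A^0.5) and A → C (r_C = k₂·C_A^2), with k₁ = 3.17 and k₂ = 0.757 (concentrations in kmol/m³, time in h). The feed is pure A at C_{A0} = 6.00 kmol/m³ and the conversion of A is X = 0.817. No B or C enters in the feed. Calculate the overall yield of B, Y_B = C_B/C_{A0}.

Exit C_A = C_{A0}(1−X) = 6.00×0.183 = 1.098 kmol/m³.
A CSTR operates uniformly at the exit composition, giving r_B = 3.322 and r_C = 0.9126 (each k·C_A^n at C_A = 1.098).
Fraction of consumed A going to B: r_B/(r_B+r_C) = 0.7845.
C_B = 0.7845·C_{A0}·X = 0.7845×6.00×0.817 = 3.85 kmol/m³; Y_B = C_B/C_{A0} = 0.641.

0.641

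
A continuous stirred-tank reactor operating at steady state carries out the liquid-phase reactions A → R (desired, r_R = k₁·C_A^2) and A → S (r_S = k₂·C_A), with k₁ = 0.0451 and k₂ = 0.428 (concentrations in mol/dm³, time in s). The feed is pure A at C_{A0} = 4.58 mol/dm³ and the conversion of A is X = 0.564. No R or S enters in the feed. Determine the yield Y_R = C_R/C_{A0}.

Exit C_A = C_{A0}(1−X) = 4.58×0.436 = 1.997 mol/dm³.
Rates in a CSTR are evaluated at the outlet concentration: r_R = 0.0451×1.997^2 = 0.1798, r_S = 0.428×1.997 = 0.8547.
Fraction of consumed A going to R: r_R/(r_R+r_S) = 0.1738.
C_R = 0.1738·C_{A0}·X = 0.1738×4.58×0.564 = 0.449 mol/dm³; Y_R = C_R/C_{A0} = 0.0980.

0.0980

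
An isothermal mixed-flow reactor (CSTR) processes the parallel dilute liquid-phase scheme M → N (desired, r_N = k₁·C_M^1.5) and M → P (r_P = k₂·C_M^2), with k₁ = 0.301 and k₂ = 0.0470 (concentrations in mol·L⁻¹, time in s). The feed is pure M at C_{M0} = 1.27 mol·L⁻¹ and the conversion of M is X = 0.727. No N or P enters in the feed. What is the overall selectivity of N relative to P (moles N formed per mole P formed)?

Exit C_M = C_{M0}(1−X) = 1.27×0.273 = 0.3467 mol·L⁻¹.
Rates in a CSTR are evaluated at the outlet concentration: r_N = 0.301×0.3467^1.5 = 0.06145, r_P = 0.0470×0.3467^2 = 0.005650.
Overall selectivity = C_N/C_P = r_Nτ/(r_Pτ) = r_N/r_P = 10.9.

10.9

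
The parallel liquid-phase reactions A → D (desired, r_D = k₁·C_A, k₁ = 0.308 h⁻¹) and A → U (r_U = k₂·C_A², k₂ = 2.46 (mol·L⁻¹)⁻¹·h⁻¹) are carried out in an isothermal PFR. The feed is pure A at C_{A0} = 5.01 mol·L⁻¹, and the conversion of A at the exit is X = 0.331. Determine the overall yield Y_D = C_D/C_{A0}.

0.00975

C_A = C_{A0}(1−X) = 3.352 mol·L⁻¹.
Along a PFR/batch, dC_D/dC_A = −r_D/(r_D+r_U) = −k₁/(k₁+k₂·C_A).
Integrating from C_{A0} to C_A: C_D = (0.308/2.46)·ln[(0.308+2.46·5.01)/(0.308+2.46·3.35)] = 0.1252·ln(12.63/8.553) = 0.04883 mol·L⁻¹.
Y_D = C_D/C_{A0} = 0.04883/5.01 = 0.00975.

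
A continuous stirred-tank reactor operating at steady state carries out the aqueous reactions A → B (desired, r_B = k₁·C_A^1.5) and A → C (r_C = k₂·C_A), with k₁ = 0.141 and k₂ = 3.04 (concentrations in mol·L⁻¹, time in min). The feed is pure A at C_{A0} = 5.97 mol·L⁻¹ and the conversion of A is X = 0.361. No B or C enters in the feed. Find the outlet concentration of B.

Exit C_A = C_{A0}(1−X) = 5.97×0.639 = 3.815 mol·L⁻¹.
A CSTR operates uniformly at the exit composition, giving r_B = 1.051 and r_C = 11.60 (each k·C_A^n at C_A = 3.815).
Fraction of consumed A going to B: r_B/(r_B+r_C) = 0.08307.
C_B = 0.08307·C_{A0}·X = 0.08307×5.97×0.361 = 0.179 mol·L⁻¹.

0.179 mol·L⁻¹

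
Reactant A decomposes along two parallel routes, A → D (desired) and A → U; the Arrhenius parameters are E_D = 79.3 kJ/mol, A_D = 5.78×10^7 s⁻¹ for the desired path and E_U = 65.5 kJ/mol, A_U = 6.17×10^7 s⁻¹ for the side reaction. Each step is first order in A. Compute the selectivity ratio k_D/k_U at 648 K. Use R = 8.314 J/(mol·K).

Since both paths have the same order in A, the concentration cancels and S_{D/U} = k_D/k_U = (A_D/A_U)·exp[(E_U−E_D)/(RT)].
(E_U−E_D)/(RT) = (65.5−79.3)×10³/(8.314×648) = -13800/5387 = -2.561.
k_D/k_U = (5.78×10^7/6.17×10^7)·exp(-2.561) = 0.9368 × 0.07719 = 0.0723.

0.0723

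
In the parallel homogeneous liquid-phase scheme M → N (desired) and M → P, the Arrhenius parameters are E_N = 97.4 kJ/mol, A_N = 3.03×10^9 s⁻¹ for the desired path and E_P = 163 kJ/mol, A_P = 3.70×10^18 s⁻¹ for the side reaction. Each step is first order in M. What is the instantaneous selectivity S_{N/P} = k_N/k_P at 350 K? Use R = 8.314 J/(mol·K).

5.06

k_N/k_P = (A_N/A_P)·exp[−(E_N−E_P)/(RT)] = (A_N/A_P)·exp[(E_P−E_N)/(RT)].
(E_P−E_N)/(RT) = (163−97.4)×10³/(8.314×350) = 65600/2910 = 22.54.
k_N/k_P = (3.03×10^9/3.70×10^18)·exp(22.54) = 8.189×10^-10 × 6.175×10^9 = 5.06.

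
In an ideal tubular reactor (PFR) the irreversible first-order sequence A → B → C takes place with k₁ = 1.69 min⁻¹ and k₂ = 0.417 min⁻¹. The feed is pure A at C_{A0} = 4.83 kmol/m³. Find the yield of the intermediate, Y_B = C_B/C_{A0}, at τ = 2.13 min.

0.510

Solving the coupled first-order balances gives C_B(τ) = [k₁/(k₂−k₁)]·C_{A0}·(e^(−k₁τ) − e^(−k₂τ)).
e^(−k₁τ) = e^(−1.69×2.13) = e^(−3.600) = 0.02733; e^(−k₂τ) = e^(−0.8882) = 0.4114.
C_B = 1.69×4.83/(0.417−1.69) × (0.02733−0.4114) = (-6.412)×(-0.3841) = 2.463 kmol/m³.
Y_B = C_B/C_{A0} = 2.463/4.83 = 0.510.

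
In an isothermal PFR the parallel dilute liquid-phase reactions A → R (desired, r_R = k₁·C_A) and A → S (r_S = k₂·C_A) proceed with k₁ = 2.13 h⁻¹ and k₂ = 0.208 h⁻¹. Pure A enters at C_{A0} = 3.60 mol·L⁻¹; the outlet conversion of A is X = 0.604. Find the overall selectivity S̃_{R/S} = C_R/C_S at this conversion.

10.2

C_A = C_{A0}(1−X) = 1.426 mol·L⁻¹.
Both paths are first order in A, so the instantaneous fraction to R is constant: dC_R/d(−C_A) = k₁/(k₁+k₂) = 0.9110.
C_R = 0.9110·(C_{A0}−C_A) = 0.9110×2.174 = 1.98 mol·L⁻¹.
C_S = (C_{A0}−C_A)−C_R = 0.1934 mol·L⁻¹; S̃_{R/S} = 1.981/0.1934 = 10.2.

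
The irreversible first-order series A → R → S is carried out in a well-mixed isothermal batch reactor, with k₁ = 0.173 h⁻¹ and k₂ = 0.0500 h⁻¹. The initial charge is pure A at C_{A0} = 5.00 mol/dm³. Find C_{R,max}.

For a first-order series the maximum intermediate yield is C_{R,max}/C_{A0} = (k₁/k₂)^[k₂/(k₂−k₁)].
= (0.173/0.0500)^(0.0500/(0.0500−0.173)) = (3.460)^(-0.4065) = 0.6038.
C_{R,max} = 0.6038×5.00 = 3.02 mol/dm³.

3.02 mol/dm³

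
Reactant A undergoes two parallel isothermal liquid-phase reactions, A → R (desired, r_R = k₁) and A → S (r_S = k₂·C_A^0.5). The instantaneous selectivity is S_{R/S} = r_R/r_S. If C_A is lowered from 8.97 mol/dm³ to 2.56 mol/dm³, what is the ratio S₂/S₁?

1.87

S_{R/S} = (k₁/k₂)·C_A^-0.5, so S₂/S₁ = (C_{A,2}/C_{A,1})^-0.5.
= (2.56/8.97)^(-0.5) = (0.2854)^(-0.5) = 1.87.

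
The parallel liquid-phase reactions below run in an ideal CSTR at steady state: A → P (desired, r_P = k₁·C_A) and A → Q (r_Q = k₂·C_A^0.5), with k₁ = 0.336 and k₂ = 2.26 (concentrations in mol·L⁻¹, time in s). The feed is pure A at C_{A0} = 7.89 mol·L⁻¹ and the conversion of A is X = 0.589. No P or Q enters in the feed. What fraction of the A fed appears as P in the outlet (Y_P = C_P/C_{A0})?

0.124

Exit C_A = C_{A0}(1−X) = 7.89×0.411 = 3.243 mol·L⁻¹.
A CSTR operates uniformly at the exit composition, giving r_P = 1.090 and r_Q = 4.070 (each k·C_A^n at C_A = 3.243).
Fraction of consumed A going to P: r_P/(r_P+r_Q) = 0.2112.
C_P = 0.2112·C_{A0}·X = 0.2112×7.89×0.589 = 0.981 mol·L⁻¹; Y_P = C_P/C_{A0} = 0.124.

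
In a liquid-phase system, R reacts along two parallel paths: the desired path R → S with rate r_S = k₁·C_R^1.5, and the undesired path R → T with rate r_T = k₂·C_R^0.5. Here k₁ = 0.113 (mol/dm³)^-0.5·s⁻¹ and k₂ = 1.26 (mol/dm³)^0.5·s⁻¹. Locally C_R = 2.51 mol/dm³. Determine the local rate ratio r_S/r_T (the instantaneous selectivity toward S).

0.225

S_{S/T} = r_S/r_T = (k₁·C_R^1.5)/(k₂·C_R^0.5) = (k₁/k₂)·C_R.
= (0.113×2.510^1.5) / (1.26×2.510^0.5) = 0.4494/1.996 = 0.225.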